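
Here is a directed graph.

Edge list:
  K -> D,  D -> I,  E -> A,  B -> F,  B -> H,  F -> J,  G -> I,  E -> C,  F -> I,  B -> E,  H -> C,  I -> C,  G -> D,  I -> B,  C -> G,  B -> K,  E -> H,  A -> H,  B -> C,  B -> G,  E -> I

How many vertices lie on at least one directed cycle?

10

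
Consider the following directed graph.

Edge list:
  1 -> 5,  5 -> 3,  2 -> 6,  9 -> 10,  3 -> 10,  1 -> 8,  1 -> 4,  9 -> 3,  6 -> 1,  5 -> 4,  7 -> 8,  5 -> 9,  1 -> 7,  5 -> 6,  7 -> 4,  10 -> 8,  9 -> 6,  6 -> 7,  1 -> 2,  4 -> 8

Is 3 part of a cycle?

No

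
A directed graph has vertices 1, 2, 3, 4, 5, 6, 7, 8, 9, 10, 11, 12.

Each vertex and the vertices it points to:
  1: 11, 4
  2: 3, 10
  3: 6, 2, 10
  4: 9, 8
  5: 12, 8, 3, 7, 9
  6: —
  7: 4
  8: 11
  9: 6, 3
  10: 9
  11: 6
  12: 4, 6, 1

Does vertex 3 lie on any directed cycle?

Yes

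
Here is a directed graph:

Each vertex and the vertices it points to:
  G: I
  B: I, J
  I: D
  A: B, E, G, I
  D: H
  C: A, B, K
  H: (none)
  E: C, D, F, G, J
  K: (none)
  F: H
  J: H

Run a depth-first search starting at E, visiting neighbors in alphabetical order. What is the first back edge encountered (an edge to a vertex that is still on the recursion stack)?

DFS from E (visiting neighbors in alphabetical order); mark gray on enter, black on exit:
E gray
  C gray
    A gray
      B gray
        I gray
          D gray
            H gray
            H black
          D black
        I black
        J gray
          J→H: H black — skip
        J black
      B black
      A→E: E is gray → back edge
First back edge: A → E.

A->E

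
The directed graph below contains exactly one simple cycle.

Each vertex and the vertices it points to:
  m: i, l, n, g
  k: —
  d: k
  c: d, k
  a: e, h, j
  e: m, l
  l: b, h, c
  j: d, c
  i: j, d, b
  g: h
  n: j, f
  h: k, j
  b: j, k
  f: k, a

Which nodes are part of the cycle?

DFS with gray/black marking from e:
e gray
  m gray
    i gray
      j gray
        d gray
          k gray
          k black
        d black
        c gray
          c→d: d black — skip
          c→k: k black — skip
        c black
      j black
      i→d: d black — skip
      b gray
        b→j: j black — skip
        b→k: k black — skip
      b black
    i black
    l gray
      l→b: b black — skip
      h gray
        h→k: k black — skip
        h→j: j black — skip
      h black
      l→c: c black — skip
    l black
    n gray
      n→j: j black — skip
      f gray
        f→k: k black — skip
        a gray
          a→e: e is gray → back edge
Back edge closes the cycle e → m → n → f → a → e; its vertices are {a, e, f, m, n}.

a, e, f, m, n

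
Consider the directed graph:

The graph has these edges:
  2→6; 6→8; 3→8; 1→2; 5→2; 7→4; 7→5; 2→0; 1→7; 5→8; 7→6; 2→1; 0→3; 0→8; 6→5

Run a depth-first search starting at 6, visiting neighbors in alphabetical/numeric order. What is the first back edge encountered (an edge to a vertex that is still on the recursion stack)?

DFS from 6 (visiting neighbors in alphabetical/numeric order); mark gray on enter, black on exit:
6 gray
  5 gray
    2 gray
      0 gray
        3 gray
          8 gray
          8 black
        3 black
        0→8: 8 black — skip
      0 black
      1 gray
        1→2: 2 is gray → back edge
First back edge: 1 → 2.

1->2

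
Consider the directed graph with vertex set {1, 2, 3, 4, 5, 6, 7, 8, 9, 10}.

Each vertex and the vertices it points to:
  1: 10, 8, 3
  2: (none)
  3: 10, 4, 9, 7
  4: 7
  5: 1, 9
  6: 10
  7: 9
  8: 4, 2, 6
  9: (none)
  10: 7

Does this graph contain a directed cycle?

No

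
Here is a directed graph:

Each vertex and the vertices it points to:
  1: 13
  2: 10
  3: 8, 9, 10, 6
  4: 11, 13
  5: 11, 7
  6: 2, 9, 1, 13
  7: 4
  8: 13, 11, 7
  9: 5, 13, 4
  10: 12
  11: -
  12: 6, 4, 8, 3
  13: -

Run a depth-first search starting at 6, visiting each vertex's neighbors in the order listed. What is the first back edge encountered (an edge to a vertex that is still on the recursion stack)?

12->6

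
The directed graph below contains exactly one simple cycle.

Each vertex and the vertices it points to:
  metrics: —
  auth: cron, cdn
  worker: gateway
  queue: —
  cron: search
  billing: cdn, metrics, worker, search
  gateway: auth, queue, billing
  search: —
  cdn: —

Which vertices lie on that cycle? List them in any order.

worker, billing, gateway

DFS with gray/black marking from worker:
worker gray
  gateway gray
    auth gray
      cron gray
        search gray
        search black
      cron black
      cdn gray
      cdn black
    auth black
    queue gray
    queue black
    billing gray
      billing→cdn: cdn black — skip
      metrics gray
      metrics black
      billing→worker: worker is gray → back edge
Back edge closes the cycle worker → gateway → billing → worker; its vertices are {worker, billing, gateway}.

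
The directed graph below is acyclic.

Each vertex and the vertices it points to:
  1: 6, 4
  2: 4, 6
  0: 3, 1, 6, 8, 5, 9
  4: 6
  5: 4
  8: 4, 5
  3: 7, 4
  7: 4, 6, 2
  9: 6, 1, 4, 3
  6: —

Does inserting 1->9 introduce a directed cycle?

Adding 1→9 creates a cycle iff 9 can already reach 1.
Path from 9: 9 → 1.
So 9 → … → 1 → 9 is a cycle.

Yes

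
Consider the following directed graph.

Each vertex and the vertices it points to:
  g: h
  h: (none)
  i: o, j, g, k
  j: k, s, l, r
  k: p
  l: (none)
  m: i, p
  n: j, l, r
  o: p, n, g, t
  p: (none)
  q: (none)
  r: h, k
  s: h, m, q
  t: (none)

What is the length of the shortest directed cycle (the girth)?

For each vertex v, BFS finds the shortest path from v back to v.
The shortest such closed walk is j → s → m → i → j, length 4.

4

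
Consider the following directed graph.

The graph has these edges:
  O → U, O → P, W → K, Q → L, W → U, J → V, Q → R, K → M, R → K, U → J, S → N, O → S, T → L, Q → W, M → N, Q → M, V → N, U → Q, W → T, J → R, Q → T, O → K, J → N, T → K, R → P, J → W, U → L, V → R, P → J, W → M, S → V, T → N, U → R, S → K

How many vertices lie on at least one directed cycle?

A vertex is on a directed cycle iff it belongs to a strongly connected component of size ≥ 2 (or has a self-loop).
The vertices on cycles are {J, P, Q, R, U, V, W} — 7 in total.

7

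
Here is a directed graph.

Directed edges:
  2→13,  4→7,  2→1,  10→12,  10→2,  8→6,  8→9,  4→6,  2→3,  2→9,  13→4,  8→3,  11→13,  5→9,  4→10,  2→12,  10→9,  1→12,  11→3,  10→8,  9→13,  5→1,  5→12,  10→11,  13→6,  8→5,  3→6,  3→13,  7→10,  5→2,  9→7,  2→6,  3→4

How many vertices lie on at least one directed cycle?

10

A vertex is on a directed cycle iff it belongs to a strongly connected component of size ≥ 2 (or has a self-loop).
The vertices on cycles are {2, 3, 4, 5, 7, 8, 9, 10, 11, 13} — 10 in total.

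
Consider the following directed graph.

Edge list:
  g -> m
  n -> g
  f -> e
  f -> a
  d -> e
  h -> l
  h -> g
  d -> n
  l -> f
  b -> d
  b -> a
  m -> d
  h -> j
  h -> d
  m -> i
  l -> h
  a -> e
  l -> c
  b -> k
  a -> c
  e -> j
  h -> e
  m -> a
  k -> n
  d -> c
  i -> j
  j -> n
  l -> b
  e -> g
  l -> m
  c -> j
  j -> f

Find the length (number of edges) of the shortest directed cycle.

For each vertex v, BFS finds the shortest path from v back to v.
The shortest such closed walk is l → h → l, length 2.

2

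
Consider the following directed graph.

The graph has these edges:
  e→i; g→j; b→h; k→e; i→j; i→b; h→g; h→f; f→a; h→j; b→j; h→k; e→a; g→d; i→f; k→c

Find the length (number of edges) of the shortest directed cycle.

For each vertex v, BFS finds the shortest path from v back to v.
The shortest such closed walk is h → k → e → i → b → h, length 5.

5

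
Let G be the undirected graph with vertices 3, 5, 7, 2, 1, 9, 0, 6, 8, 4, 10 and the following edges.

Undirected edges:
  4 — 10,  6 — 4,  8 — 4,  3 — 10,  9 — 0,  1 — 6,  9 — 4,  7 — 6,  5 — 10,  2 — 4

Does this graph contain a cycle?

No

DFS, tracking each vertex's parent; an edge to a visited non-parent vertex closes a cycle.
Start from 0:
visit 0 (parent –)
  visit 9 (parent 0)
    9–0: parent, skip
    visit 4 (parent 9)
      visit 6 (parent 4)
        6–4: parent, skip
        visit 1 (parent 6)
          1–6: parent, skip
        visit 7 (parent 6)
          7–6: parent, skip
      visit 2 (parent 4)
        2–4: parent, skip
      visit 8 (parent 4)
        8–4: parent, skip
      visit 10 (parent 4)
        10–4: parent, skip
        visit 5 (parent 10)
          5–10: parent, skip
        visit 3 (parent 10)
          3–10: parent, skip
      4–9: parent, skip
No non-parent visited neighbor found — the graph is a forest.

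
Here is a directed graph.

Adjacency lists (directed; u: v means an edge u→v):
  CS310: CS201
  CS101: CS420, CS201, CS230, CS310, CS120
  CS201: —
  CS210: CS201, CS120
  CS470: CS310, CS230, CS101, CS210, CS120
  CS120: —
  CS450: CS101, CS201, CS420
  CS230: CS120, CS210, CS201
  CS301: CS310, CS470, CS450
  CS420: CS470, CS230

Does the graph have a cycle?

Yes

DFS with white/gray/black marking, starting from CS210:
CS210 gray
  CS201 gray
  CS201 black
  CS120 gray
  CS120 black
CS210 black
CS310 gray
  CS310→CS201: CS201 black — skip
CS310 black
CS101 gray
  CS420 gray
    CS470 gray
      CS470→CS310: CS310 black — skip
      CS230 gray
        CS230→CS120: CS120 black — skip
        CS230→CS210: CS210 black — skip
        CS230→CS201: CS201 black — skip
      CS230 black
      CS470→CS101: CS101 is gray → back edge
Back edge found, so a cycle exists: CS101 → CS420 → CS470 → CS101.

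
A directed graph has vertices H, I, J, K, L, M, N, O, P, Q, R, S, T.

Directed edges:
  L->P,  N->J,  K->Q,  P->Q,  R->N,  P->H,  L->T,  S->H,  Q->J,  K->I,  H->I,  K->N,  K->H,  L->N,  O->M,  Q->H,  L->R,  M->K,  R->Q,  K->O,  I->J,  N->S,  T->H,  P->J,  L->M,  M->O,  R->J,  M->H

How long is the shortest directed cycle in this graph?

2

For each vertex v, BFS finds the shortest path from v back to v.
The shortest such closed walk is M → O → M, length 2.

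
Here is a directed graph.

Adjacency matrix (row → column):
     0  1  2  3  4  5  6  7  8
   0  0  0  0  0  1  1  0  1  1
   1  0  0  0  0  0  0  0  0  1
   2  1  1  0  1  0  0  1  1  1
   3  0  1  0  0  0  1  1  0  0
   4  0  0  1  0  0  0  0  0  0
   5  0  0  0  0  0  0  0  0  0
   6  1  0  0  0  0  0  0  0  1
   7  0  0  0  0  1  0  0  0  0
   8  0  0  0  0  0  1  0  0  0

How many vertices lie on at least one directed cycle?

6

A vertex is on a directed cycle iff it belongs to a strongly connected component of size ≥ 2 (or has a self-loop).
The vertices on cycles are {0, 2, 3, 4, 6, 7} — 6 in total.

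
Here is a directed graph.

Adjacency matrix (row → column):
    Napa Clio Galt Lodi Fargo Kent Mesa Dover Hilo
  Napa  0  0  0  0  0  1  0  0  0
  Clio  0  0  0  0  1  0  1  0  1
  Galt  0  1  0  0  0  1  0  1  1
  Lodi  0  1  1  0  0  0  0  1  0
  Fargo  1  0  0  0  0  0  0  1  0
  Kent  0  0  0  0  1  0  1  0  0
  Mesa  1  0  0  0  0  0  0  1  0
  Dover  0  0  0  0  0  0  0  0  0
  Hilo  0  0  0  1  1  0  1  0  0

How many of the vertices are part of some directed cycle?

8

A vertex is on a directed cycle iff it belongs to a strongly connected component of size ≥ 2 (or has a self-loop).
The vertices on cycles are {Clio, Galt, Hilo, Kent, Lodi, Mesa, Napa, Fargo} — 8 in total.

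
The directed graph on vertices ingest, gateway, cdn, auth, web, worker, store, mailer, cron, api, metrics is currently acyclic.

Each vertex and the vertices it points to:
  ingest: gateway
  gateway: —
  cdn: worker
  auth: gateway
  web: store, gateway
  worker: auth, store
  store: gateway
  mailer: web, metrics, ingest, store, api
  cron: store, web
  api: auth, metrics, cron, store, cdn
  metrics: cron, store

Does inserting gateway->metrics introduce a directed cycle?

Adding gateway→metrics creates a cycle iff metrics can already reach gateway.
Path from metrics: metrics → store → gateway.
So metrics → … → gateway → metrics is a cycle.

Yes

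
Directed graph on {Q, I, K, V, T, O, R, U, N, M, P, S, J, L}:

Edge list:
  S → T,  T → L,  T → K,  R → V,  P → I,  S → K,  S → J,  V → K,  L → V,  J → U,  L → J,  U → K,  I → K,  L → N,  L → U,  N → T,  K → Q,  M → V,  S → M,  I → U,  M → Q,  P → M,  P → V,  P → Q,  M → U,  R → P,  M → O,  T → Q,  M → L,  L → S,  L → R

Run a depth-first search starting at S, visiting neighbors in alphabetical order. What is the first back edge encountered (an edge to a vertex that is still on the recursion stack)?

DFS from S (visiting neighbors in alphabetical order); mark gray on enter, black on exit:
S gray
  J gray
    U gray
      K gray
        Q gray
        Q black
      K black
    U black
  J black
  S→K: K black — skip
  M gray
    L gray
      L→J: J black — skip
      N gray
        T gray
          T→K: K black — skip
          T→L: L is gray → back edge
First back edge: T → L.

T->L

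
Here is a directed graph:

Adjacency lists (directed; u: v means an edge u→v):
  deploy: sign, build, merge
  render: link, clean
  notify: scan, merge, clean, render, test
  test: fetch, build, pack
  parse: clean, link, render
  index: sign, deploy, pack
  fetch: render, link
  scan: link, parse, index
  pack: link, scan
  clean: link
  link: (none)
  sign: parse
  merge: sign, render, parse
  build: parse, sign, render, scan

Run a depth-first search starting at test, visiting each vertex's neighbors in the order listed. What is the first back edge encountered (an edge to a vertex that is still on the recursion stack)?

deploy→build

DFS from test (visiting each vertex's neighbors in the order listed); mark gray on enter, black on exit:
test gray
  fetch gray
    render gray
      link gray
      link black
      clean gray
        clean→link: link black — skip
      clean black
    render black
    fetch→link: link black — skip
  fetch black
  build gray
    parse gray
      parse→clean: clean black — skip
      parse→link: link black — skip
      parse→render: render black — skip
    parse black
    sign gray
      sign→parse: parse black — skip
    sign black
    build→render: render black — skip
    scan gray
      scan→link: link black — skip
      scan→parse: parse black — skip
      index gray
        index→sign: sign black — skip
        deploy gray
          deploy→sign: sign black — skip
          deploy→build: build is gray → back edge
First back edge: deploy → build.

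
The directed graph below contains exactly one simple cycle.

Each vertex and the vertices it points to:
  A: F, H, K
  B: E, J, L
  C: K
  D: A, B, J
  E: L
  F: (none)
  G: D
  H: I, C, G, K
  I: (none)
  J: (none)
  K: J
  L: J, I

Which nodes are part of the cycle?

A, D, G, H

DFS with gray/black marking from A:
A gray
  F gray
  F black
  H gray
    I gray
    I black
    C gray
      K gray
        J gray
        J black
      K black
    C black
    G gray
      D gray
        D→A: A is gray → back edge
Back edge closes the cycle A → H → G → D → A; its vertices are {A, D, G, H}.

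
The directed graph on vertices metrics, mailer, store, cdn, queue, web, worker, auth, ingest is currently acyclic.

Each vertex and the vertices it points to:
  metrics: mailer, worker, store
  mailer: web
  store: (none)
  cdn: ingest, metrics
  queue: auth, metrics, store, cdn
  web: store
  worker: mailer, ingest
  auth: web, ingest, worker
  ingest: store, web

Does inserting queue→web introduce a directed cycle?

Adding queue→web creates a cycle iff web can already reach queue.
Explore from web: no path reaches queue. The graph stays acyclic.

No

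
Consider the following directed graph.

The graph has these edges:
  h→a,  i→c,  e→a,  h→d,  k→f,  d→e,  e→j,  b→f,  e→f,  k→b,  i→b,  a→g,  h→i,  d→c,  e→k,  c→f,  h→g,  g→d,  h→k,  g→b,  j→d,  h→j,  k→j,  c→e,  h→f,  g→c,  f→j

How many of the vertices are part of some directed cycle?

9

A vertex is on a directed cycle iff it belongs to a strongly connected component of size ≥ 2 (or has a self-loop).
The vertices on cycles are {a, b, c, d, e, f, g, j, k} — 9 in total.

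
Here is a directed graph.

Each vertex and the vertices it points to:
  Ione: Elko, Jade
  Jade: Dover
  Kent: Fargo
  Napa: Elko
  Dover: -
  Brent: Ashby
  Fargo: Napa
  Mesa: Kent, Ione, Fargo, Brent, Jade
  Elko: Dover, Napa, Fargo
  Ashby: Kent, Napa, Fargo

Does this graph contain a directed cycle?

Yes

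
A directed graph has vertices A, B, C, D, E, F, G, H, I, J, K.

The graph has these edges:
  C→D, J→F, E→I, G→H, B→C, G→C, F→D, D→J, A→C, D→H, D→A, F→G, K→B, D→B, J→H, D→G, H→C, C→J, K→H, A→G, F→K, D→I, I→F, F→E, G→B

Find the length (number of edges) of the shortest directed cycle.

3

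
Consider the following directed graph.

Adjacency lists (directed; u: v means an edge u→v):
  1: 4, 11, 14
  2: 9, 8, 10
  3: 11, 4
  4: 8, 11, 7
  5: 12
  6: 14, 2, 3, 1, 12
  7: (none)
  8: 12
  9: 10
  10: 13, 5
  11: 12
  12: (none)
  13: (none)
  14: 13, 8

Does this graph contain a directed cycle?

DFS with white/gray/black marking, starting from 4:
4 gray
  8 gray
    12 gray
    12 black
  8 black
  11 gray
    11→12: 12 black — skip
  11 black
  7 gray
  7 black
4 black
1 gray
  1→4: 4 black — skip
  1→11: 11 black — skip
  14 gray
    13 gray
    13 black
    14→8: 8 black — skip
  14 black
1 black
2 gray
  9 gray
    10 gray
      10→13: 13 black — skip
      5 gray
        5→12: 12 black — skip
      5 black
    10 black
  9 black
  2→8: 8 black — skip
  2→10: 10 black — skip
2 black
3 gray
  3→11: 11 black — skip
  3→4: 4 black — skip
3 black
6 gray
  6→14: 14 black — skip
  6→2: 2 black — skip
  6→3: 3 black — skip
  6→1: 1 black — skip
  6→12: 12 black — skip
6 black
Every edge goes to a white or black vertex — no back edge, so the graph is acyclic.

No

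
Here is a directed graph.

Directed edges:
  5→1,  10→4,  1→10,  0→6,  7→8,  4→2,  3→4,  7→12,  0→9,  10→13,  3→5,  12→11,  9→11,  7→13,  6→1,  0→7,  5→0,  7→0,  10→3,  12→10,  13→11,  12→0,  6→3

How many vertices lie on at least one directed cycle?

8

A vertex is on a directed cycle iff it belongs to a strongly connected component of size ≥ 2 (or has a self-loop).
The vertices on cycles are {0, 1, 3, 5, 6, 7, 10, 12} — 8 in total.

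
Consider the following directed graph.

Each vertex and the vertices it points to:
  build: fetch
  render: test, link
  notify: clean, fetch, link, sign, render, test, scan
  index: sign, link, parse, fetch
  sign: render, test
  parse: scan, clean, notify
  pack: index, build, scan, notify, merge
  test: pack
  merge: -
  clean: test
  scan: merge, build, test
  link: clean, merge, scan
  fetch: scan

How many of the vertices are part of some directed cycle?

A vertex is on a directed cycle iff it belongs to a strongly connected component of size ≥ 2 (or has a self-loop).
The vertices on cycles are {link, pack, scan, sign, test, build, clean, fetch, index, parse, notify, render} — 12 in total.

12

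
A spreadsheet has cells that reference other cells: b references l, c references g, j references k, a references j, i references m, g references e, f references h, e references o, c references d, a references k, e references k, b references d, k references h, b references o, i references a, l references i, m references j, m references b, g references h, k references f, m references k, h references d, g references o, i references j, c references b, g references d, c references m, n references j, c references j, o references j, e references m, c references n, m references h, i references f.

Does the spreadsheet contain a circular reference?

Yes

DFS with white/gray/black marking, starting from a:
a gray
  j gray
    k gray
      f gray
        h gray
          d gray
          d black
        h black
      f black
      k→h: h black — skip
    k black
  j black
  a→k: k black — skip
a black
b gray
  b→d: d black — skip
  l gray
    i gray
      m gray
        m→b: b is gray → back edge
Back edge found, so a cycle exists: b → l → i → m → b.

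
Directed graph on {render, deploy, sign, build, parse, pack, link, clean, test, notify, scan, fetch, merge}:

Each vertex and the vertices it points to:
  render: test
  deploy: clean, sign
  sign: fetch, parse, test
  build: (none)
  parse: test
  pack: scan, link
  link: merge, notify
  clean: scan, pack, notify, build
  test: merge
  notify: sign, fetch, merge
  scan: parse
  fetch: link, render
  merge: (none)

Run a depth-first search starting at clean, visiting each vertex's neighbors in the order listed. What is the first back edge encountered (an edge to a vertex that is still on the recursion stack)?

fetch->link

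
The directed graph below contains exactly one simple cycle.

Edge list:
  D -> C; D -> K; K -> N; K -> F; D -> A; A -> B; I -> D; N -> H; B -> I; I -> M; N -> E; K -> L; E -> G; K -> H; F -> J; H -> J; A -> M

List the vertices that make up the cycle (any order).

A, B, D, I

DFS with gray/black marking from D:
D gray
  K gray
    L gray
    L black
    F gray
      J gray
      J black
    F black
    H gray
      H→J: J black — skip
    H black
    N gray
      N→H: H black — skip
      E gray
        G gray
        G black
      E black
    N black
  K black
  C gray
  C black
  A gray
    M gray
    M black
    B gray
      I gray
        I→M: M black — skip
        I→D: D is gray → back edge
Back edge closes the cycle D → A → B → I → D; its vertices are {A, B, D, I}.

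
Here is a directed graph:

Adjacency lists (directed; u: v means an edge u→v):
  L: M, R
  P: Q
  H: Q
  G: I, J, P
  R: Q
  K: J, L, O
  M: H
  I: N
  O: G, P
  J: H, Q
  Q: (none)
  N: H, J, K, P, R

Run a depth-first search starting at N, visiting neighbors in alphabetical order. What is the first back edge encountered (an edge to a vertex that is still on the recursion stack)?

I→N

DFS from N (visiting neighbors in alphabetical order); mark gray on enter, black on exit:
N gray
  H gray
    Q gray
    Q black
  H black
  J gray
    J→H: H black — skip
    J→Q: Q black — skip
  J black
  K gray
    K→J: J black — skip
    L gray
      M gray
        M→H: H black — skip
      M black
      R gray
        R→Q: Q black — skip
      R black
    L black
    O gray
      G gray
        I gray
          I→N: N is gray → back edge
First back edge: I → N.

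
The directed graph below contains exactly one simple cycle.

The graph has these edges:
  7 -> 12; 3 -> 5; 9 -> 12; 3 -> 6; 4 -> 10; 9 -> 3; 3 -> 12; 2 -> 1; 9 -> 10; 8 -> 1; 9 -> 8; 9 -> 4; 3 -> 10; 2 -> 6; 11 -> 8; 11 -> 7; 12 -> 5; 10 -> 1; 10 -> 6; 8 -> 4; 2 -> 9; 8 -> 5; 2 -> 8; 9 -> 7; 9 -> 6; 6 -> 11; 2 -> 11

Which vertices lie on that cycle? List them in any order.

4, 6, 8, 10, 11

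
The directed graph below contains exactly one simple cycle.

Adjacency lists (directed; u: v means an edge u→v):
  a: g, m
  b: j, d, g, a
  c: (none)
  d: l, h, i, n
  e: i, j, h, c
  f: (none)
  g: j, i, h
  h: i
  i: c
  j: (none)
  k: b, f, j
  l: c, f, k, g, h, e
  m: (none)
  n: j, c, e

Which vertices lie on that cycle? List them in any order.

DFS with gray/black marking from b:
b gray
  j gray
  j black
  d gray
    l gray
      c gray
      c black
      f gray
      f black
      k gray
        k→b: b is gray → back edge
Back edge closes the cycle b → d → l → k → b; its vertices are {b, d, k, l}.

b, d, k, l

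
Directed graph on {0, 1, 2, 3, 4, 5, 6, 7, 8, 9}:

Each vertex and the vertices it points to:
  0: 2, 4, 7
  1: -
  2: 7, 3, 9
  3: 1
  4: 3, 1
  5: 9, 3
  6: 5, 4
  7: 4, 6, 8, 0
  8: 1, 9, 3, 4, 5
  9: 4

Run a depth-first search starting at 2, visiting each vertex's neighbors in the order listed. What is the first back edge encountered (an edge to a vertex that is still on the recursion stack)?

0→2

DFS from 2 (visiting each vertex's neighbors in the order listed); mark gray on enter, black on exit:
2 gray
  7 gray
    4 gray
      3 gray
        1 gray
        1 black
      3 black
      4→1: 1 black — skip
    4 black
    6 gray
      5 gray
        9 gray
          9→4: 4 black — skip
        9 black
        5→3: 3 black — skip
      5 black
      6→4: 4 black — skip
    6 black
    8 gray
      8→1: 1 black — skip
      8→9: 9 black — skip
      8→3: 3 black — skip
      8→4: 4 black — skip
      8→5: 5 black — skip
    8 black
    0 gray
      0→2: 2 is gray → back edge
First back edge: 0 → 2.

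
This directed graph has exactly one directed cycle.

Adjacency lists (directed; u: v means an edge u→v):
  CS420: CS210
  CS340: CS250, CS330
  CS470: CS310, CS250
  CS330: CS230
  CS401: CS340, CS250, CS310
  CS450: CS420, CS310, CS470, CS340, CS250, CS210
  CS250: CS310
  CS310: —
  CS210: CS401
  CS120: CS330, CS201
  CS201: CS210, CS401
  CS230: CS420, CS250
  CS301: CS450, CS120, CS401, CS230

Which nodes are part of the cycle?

DFS with gray/black marking from CS330:
CS330 gray
  CS230 gray
    CS420 gray
      CS210 gray
        CS401 gray
          CS340 gray
            CS250 gray
              CS310 gray
              CS310 black
            CS250 black
            CS340→CS330: CS330 is gray → back edge
Back edge closes the cycle CS330 → CS230 → CS420 → CS210 → CS401 → CS340 → CS330; its vertices are {CS210, CS230, CS330, CS340, CS401, CS420}.

CS210, CS230, CS330, CS340, CS401, CS420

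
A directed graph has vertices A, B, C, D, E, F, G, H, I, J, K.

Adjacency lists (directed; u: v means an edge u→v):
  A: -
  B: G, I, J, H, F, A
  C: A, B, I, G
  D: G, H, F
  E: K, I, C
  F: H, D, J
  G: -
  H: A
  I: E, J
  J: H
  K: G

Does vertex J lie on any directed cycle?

J lies on a cycle iff there is a path from J back to itself.
Exploring from J, it never reaches itself; equivalently, its strongly connected component is a singleton.

No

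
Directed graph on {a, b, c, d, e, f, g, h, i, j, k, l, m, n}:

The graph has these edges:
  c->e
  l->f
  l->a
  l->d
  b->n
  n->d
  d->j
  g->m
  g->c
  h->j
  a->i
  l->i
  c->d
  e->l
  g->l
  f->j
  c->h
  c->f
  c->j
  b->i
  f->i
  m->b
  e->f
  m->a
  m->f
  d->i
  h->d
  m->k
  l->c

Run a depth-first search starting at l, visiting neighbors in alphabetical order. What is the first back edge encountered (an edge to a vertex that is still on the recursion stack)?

DFS from l (visiting neighbors in alphabetical order); mark gray on enter, black on exit:
l gray
  a gray
    i gray
    i black
  a black
  c gray
    d gray
      d→i: i black — skip
      j gray
      j black
    d black
    e gray
      f gray
        f→i: i black — skip
        f→j: j black — skip
      f black
      e→l: l is gray → back edge
First back edge: e → l.

e->l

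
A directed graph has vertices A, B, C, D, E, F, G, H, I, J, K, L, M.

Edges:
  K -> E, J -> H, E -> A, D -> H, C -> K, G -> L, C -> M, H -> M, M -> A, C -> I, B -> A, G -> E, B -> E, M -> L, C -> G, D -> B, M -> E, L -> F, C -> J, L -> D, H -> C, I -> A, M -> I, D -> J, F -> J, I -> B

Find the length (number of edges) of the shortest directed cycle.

3

For each vertex v, BFS finds the shortest path from v back to v.
The shortest such closed walk is C → J → H → C, length 3.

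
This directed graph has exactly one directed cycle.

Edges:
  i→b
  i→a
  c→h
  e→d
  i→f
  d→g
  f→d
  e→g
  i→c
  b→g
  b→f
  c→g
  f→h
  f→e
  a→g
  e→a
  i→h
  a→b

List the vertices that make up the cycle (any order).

DFS with gray/black marking from f:
f gray
  e gray
    g gray
    g black
    a gray
      a→g: g black — skip
      b gray
        b→f: f is gray → back edge
Back edge closes the cycle f → e → a → b → f; its vertices are {a, b, e, f}.

a, b, e, f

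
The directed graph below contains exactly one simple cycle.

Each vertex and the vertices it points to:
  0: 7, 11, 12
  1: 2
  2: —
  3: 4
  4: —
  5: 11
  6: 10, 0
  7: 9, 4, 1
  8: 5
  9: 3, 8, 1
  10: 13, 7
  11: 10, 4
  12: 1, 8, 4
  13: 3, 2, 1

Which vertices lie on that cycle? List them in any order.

5, 7, 8, 9, 10, 11

DFS with gray/black marking from 10:
10 gray
  13 gray
    3 gray
      4 gray
      4 black
    3 black
    2 gray
    2 black
    1 gray
      1→2: 2 black — skip
    1 black
  13 black
  7 gray
    9 gray
      9→3: 3 black — skip
      8 gray
        5 gray
          11 gray
            11→10: 10 is gray → back edge
Back edge closes the cycle 10 → 7 → 9 → 8 → 5 → 11 → 10; its vertices are {5, 7, 8, 9, 10, 11}.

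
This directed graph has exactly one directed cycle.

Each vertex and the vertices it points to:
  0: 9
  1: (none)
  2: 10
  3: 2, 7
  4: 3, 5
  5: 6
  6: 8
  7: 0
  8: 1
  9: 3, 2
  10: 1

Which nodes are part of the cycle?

0, 3, 7, 9

DFS with gray/black marking from 3:
3 gray
  2 gray
    10 gray
      1 gray
      1 black
    10 black
  2 black
  7 gray
    0 gray
      9 gray
        9→3: 3 is gray → back edge
Back edge closes the cycle 3 → 7 → 0 → 9 → 3; its vertices are {0, 3, 7, 9}.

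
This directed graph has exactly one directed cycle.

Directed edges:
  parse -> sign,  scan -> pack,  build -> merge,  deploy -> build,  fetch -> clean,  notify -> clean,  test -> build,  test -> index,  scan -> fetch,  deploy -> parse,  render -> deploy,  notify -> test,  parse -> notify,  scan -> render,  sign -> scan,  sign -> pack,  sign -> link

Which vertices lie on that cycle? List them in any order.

DFS with gray/black marking from parse:
parse gray
  notify gray
    test gray
      build gray
        merge gray
        merge black
      build black
      index gray
      index black
    test black
    clean gray
    clean black
  notify black
  sign gray
    link gray
    link black
    pack gray
    pack black
    scan gray
      render gray
        deploy gray
          deploy→parse: parse is gray → back edge
Back edge closes the cycle parse → sign → scan → render → deploy → parse; its vertices are {scan, sign, parse, deploy, render}.

scan, sign, parse, deploy, render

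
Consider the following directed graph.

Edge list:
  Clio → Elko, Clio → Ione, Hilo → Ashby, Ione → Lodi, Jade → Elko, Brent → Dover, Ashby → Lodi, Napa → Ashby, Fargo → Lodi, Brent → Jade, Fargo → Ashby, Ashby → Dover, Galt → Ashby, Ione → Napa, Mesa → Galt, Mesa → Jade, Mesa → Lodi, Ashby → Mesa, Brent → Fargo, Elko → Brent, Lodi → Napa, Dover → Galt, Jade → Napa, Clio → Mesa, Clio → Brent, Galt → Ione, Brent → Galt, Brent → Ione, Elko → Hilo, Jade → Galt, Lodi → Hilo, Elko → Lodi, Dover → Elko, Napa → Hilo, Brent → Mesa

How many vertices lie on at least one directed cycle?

12

A vertex is on a directed cycle iff it belongs to a strongly connected component of size ≥ 2 (or has a self-loop).
The vertices on cycles are {Elko, Galt, Hilo, Ione, Jade, Lodi, Mesa, Napa, Ashby, Brent, Dover, Fargo} — 12 in total.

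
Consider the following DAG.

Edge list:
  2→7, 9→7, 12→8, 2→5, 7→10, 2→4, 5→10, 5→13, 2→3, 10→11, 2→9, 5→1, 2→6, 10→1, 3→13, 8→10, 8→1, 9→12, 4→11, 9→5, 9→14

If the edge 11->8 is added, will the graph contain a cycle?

Yes

Adding 11→8 creates a cycle iff 8 can already reach 11.
Path from 8: 8 → 10 → 11.
So 8 → … → 11 → 8 is a cycle.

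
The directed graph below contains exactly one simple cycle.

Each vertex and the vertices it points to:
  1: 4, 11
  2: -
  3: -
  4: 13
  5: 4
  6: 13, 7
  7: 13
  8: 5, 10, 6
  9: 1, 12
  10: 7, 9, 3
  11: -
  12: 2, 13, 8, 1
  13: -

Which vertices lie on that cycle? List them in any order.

8, 9, 10, 12

DFS with gray/black marking from 10:
10 gray
  7 gray
    13 gray
    13 black
  7 black
  9 gray
    1 gray
      4 gray
        4→13: 13 black — skip
      4 black
      11 gray
      11 black
    1 black
    12 gray
      2 gray
      2 black
      12→13: 13 black — skip
      8 gray
        5 gray
          5→4: 4 black — skip
        5 black
        8→10: 10 is gray → back edge
Back edge closes the cycle 10 → 9 → 12 → 8 → 10; its vertices are {8, 9, 10, 12}.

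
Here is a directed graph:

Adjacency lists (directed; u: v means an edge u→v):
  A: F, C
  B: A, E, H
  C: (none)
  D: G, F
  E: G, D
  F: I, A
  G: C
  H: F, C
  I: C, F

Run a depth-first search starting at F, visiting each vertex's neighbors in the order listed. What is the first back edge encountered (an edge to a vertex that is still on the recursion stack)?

I→F

DFS from F (visiting each vertex's neighbors in the order listed); mark gray on enter, black on exit:
F gray
  I gray
    C gray
    C black
    I→F: F is gray → back edge
First back edge: I → F.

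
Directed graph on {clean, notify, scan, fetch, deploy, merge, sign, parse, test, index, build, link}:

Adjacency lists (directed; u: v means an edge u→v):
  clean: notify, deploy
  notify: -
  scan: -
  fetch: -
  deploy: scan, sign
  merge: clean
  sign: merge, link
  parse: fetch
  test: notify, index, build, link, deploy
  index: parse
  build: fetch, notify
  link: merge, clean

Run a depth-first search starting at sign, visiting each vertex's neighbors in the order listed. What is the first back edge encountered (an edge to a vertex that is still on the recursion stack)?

DFS from sign (visiting each vertex's neighbors in the order listed); mark gray on enter, black on exit:
sign gray
  merge gray
    clean gray
      notify gray
      notify black
      deploy gray
        scan gray
        scan black
        deploy→sign: sign is gray → back edge
First back edge: deploy → sign.

deploy→sign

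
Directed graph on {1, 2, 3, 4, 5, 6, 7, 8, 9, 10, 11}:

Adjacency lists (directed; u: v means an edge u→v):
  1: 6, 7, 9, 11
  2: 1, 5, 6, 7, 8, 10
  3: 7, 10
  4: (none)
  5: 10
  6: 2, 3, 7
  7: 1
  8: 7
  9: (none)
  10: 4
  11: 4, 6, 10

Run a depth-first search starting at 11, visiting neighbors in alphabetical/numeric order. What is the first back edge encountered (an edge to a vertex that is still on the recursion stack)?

1->6

DFS from 11 (visiting neighbors in alphabetical/numeric order); mark gray on enter, black on exit:
11 gray
  4 gray
  4 black
  6 gray
    2 gray
      1 gray
        1→6: 6 is gray → back edge
First back edge: 1 → 6.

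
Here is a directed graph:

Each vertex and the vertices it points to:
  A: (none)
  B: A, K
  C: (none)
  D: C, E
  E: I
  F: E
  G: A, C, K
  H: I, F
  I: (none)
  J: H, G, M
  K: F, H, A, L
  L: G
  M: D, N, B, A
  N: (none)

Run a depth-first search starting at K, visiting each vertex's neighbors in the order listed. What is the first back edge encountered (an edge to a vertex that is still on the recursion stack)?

DFS from K (visiting each vertex's neighbors in the order listed); mark gray on enter, black on exit:
K gray
  F gray
    E gray
      I gray
      I black
    E black
  F black
  H gray
    H→I: I black — skip
    H→F: F black — skip
  H black
  A gray
  A black
  L gray
    G gray
      G→A: A black — skip
      C gray
      C black
      G→K: K is gray → back edge
First back edge: G → K.

G->K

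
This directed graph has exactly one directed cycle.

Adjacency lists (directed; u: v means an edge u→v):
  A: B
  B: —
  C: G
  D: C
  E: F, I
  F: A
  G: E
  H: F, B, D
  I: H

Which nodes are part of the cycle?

C, D, E, G, H, I

DFS with gray/black marking from E:
E gray
  F gray
    A gray
      B gray
      B black
    A black
  F black
  I gray
    H gray
      H→F: F black — skip
      H→B: B black — skip
      D gray
        C gray
          G gray
            G→E: E is gray → back edge
Back edge closes the cycle E → I → H → D → C → G → E; its vertices are {C, D, E, G, H, I}.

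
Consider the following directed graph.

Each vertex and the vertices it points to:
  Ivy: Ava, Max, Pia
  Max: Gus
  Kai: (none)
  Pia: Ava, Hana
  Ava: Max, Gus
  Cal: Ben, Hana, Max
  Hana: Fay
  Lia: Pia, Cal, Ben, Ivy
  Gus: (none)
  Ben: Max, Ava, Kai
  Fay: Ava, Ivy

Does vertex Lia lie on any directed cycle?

No

Lia lies on a cycle iff there is a path from Lia back to itself.
Exploring from Lia, it never reaches itself; equivalently, its strongly connected component is a singleton.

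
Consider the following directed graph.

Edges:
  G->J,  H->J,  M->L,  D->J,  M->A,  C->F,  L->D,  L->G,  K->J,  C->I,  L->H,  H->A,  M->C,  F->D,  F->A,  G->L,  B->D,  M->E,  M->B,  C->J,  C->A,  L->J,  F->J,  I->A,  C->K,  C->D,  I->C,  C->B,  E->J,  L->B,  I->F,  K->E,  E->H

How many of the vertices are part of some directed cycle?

A vertex is on a directed cycle iff it belongs to a strongly connected component of size ≥ 2 (or has a self-loop).
The vertices on cycles are {C, G, I, L} — 4 in total.

4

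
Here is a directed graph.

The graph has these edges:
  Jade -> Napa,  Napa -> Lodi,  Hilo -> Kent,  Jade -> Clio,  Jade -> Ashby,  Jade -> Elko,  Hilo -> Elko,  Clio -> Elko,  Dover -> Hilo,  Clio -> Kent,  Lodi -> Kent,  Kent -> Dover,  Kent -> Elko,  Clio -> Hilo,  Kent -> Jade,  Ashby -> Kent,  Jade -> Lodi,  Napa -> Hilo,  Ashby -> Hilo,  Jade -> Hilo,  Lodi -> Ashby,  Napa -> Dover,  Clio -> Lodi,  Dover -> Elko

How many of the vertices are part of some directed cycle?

8

A vertex is on a directed cycle iff it belongs to a strongly connected component of size ≥ 2 (or has a self-loop).
The vertices on cycles are {Clio, Hilo, Jade, Kent, Lodi, Napa, Ashby, Dover} — 8 in total.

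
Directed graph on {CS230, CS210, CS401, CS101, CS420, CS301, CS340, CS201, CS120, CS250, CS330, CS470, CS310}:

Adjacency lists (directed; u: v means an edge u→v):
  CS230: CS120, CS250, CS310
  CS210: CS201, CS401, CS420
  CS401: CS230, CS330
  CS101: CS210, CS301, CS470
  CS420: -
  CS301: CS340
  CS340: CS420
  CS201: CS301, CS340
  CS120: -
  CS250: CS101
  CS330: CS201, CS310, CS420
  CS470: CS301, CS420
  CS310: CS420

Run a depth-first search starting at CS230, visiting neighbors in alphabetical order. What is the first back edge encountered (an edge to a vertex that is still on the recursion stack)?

CS401->CS230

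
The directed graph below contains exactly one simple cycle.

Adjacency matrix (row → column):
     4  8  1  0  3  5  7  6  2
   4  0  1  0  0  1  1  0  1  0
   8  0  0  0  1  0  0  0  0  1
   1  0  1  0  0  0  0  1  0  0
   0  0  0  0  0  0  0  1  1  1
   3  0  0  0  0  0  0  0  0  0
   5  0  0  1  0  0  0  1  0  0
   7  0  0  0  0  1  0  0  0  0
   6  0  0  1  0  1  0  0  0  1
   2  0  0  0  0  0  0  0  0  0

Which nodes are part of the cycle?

0, 1, 6, 8

DFS with gray/black marking from 8:
8 gray
  0 gray
    7 gray
      3 gray
      3 black
    7 black
    2 gray
    2 black
    6 gray
      6→3: 3 black — skip
      6→2: 2 black — skip
      1 gray
        1→7: 7 black — skip
        1→8: 8 is gray → back edge
Back edge closes the cycle 8 → 0 → 6 → 1 → 8; its vertices are {0, 1, 6, 8}.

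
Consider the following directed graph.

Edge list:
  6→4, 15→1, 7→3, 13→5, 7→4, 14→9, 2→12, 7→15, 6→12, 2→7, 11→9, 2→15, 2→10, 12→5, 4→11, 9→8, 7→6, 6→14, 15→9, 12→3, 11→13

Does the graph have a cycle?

DFS with white/gray/black marking, starting from 5:
5 gray
5 black
1 gray
1 black
2 gray
  15 gray
    9 gray
      8 gray
      8 black
    9 black
    15→1: 1 black — skip
  15 black
  12 gray
    3 gray
    3 black
    12→5: 5 black — skip
  12 black
  7 gray
    7→3: 3 black — skip
    7→15: 15 black — skip
    6 gray
      6→12: 12 black — skip
      14 gray
        14→9: 9 black — skip
      14 black
      4 gray
        11 gray
          11→9: 9 black — skip
          13 gray
            13→5: 5 black — skip
          13 black
        11 black
      4 black
    6 black
    7→4: 4 black — skip
  7 black
  10 gray
  10 black
2 black
Every edge goes to a white or black vertex — no back edge, so the graph is acyclic.

No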